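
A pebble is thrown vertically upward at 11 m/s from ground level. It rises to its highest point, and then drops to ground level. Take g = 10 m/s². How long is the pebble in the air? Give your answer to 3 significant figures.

2.20 s

Phase 1 (rising): v₀ = 11.0 m/s, a = -10 m/s².
v = v₀ + at → t = (0 − 11.0) / -10 = 1.10 s
v² = v₀² + 2aΔx → Δx = (0² − 11.0²)/(2·-10) = 6.05 m

Phase 2 (falling): v₀ = 0 m/s, a = -10 m/s².
Falls 6.05 m from rest: t = √(2·6.05/10) = 1.10 s; v = g·t = 11.0 m/s.
Total time = 1.10 + 1.10 = 2.20 s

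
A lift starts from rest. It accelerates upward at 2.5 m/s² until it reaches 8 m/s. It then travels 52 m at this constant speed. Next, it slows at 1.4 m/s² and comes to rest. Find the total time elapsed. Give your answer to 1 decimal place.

15.4 s

Phase 1 (accelerating): v₀ = 0 m/s, a = 2.5 m/s².
v = v₀ + at → t = (8 − 0) / 2.5 = 3.20 s
v² = v₀² + 2aΔx → Δx = (8² − 0²)/(2·2.5) = 12.8 m

Phase 2 (constant speed): v₀ = 8.00 m/s, a = 0 m/s².
Constant speed: t = d/v = 52/8.00 = 6.50 s

Phase 3 (decelerating): v₀ = 8.00 m/s, a = -1.4 m/s².
v = v₀ + at → t = (0 − 8.00) / -1.4 = 5.71 s
v² = v₀² + 2aΔx → Δx = (0² − 8.00²)/(2·-1.4) = 22.9 m
Total time = 3.20 + 6.50 + 5.71 = 15.4 s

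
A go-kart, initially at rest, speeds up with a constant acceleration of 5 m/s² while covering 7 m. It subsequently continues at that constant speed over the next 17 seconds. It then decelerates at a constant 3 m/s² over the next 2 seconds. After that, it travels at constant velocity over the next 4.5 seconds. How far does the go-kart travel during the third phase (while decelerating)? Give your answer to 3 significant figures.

Phase 1 (accelerating): v₀ = 0 m/s, a = 5 m/s².
v² = v₀² + 2aΔx = 0² + 2·5·7 = 70.0 → v = 8.37 m/s
t = (v − v₀)/a = (8.37 − 0)/5 = 1.67 s

Phase 2 (constant speed): v₀ = 8.37 m/s, a = 0 m/s².
v = v₀ + at = 8.37 + (0)(17) = 8.37 m/s
Δx = v₀t + ½at² = 8.37·17 + 0.5·0·17² = 142 m

Phase 3 (decelerating): v₀ = 8.37 m/s, a = -3 m/s².
v = v₀ + at = 8.37 + (-3)(2) = 2.37 m/s
Δx = v₀t + ½at² = 8.37·2 + 0.5·-3·2² = 10.7 m
Distance in phase 3 = 10.7 m

10.7 m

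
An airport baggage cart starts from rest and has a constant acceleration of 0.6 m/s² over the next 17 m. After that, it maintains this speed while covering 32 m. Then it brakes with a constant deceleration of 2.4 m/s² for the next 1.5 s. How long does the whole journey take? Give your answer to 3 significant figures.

Phase 1 (accelerating): v₀ = 0 m/s, a = 0.6 m/s².
v² = v₀² + 2aΔx = 0² + 2·0.6·17 = 20.4 → v = 4.52 m/s
t = (v − v₀)/a = (4.52 − 0)/0.6 = 7.53 s

Phase 2 (constant speed): v₀ = 4.52 m/s, a = 0 m/s².
Constant speed: t = d/v = 32/4.52 = 7.08 s

Phase 3 (decelerating): v₀ = 4.52 m/s, a = -2.4 m/s².
v = v₀ + at = 4.52 + (-2.4)(1.5) = 0.917 m/s
Δx = v₀t + ½at² = 4.52·1.5 + 0.5·-2.4·1.5² = 4.07 m
Total time = 7.53 + 7.08 + 1.50 = 16.1 s

16.1 s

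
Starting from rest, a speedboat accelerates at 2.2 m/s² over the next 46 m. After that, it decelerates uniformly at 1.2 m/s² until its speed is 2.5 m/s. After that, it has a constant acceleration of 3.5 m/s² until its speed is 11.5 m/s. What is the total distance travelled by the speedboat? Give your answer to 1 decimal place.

Phase 1 (accelerating): v₀ = 0 m/s, a = 2.2 m/s².
v² = v₀² + 2aΔx = 0² + 2·2.2·46 = 202 → v = 14.2 m/s
t = (v − v₀)/a = (14.2 − 0)/2.2 = 6.47 s

Phase 2 (decelerating): v₀ = 14.2 m/s, a = -1.2 m/s².
v = v₀ + at → t = (2.5 − 14.2) / -1.2 = 9.77 s
v² = v₀² + 2aΔx → Δx = (2.5² − 14.2²)/(2·-1.2) = 81.7 m

Phase 3 (accelerating): v₀ = 2.50 m/s, a = 3.5 m/s².
v = v₀ + at → t = (11.5 − 2.50) / 3.5 = 2.57 s
v² = v₀² + 2aΔx → Δx = (11.5² − 2.50²)/(2·3.5) = 18.0 m
Total distance = 46.0 + 81.7 + 18.0 = 146 m

145.7 m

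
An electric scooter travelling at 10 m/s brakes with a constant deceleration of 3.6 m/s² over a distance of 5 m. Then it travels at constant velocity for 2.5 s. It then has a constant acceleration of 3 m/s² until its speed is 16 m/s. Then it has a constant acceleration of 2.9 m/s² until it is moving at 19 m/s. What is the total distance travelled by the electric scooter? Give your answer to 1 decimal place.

Phase 1 (decelerating): v₀ = 10.0 m/s, a = -3.6 m/s².
v² = v₀² + 2aΔx = 10.0² + 2·-3.6·5 = 64.0 → v = 8.00 m/s
t = (v − v₀)/a = (8.00 − 10.0)/-3.6 = 0.556 s

Phase 2 (constant speed): v₀ = 8.00 m/s, a = 0 m/s².
v = v₀ + at = 8.00 + (0)(2.5) = 8.00 m/s
Δx = v₀t + ½at² = 8.00·2.5 + 0.5·0·2.5² = 20.0 m

Phase 3 (accelerating): v₀ = 8.00 m/s, a = 3 m/s².
v = v₀ + at → t = (16 − 8.00) / 3 = 2.67 s
v² = v₀² + 2aΔx → Δx = (16² − 8.00²)/(2·3) = 32.0 m

Phase 4 (accelerating): v₀ = 16.0 m/s, a = 2.9 m/s².
v = v₀ + at → t = (19 − 16.0) / 2.9 = 1.03 s
v² = v₀² + 2aΔx → Δx = (19² − 16.0²)/(2·2.9) = 18.1 m
Total distance = 5.00 + 20.0 + 32.0 + 18.1 = 75.1 m

75.1 m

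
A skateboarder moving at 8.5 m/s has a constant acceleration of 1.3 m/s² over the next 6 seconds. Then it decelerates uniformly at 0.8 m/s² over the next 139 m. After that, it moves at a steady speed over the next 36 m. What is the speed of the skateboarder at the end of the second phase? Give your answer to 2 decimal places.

6.58 m/s

Phase 1 (accelerating): v₀ = 8.50 m/s, a = 1.3 m/s².
v = v₀ + at = 8.50 + (1.3)(6) = 16.3 m/s
Δx = v₀t + ½at² = 8.50·6 + 0.5·1.3·6² = 74.4 m

Phase 2 (decelerating): v₀ = 16.3 m/s, a = -0.8 m/s².
v² = v₀² + 2aΔx = 16.3² + 2·-0.8·139 = 43.3 → v = 6.58 m/s
t = (v − v₀)/a = (6.58 − 16.3)/-0.8 = 12.2 s
Speed at end of phase 2 = 6.58 m/s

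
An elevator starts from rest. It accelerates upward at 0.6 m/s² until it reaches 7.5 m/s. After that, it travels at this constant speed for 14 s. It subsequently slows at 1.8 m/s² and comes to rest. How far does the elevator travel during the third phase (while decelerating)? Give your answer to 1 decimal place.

15.6 m

Phase 1 (accelerating): v₀ = 0 m/s, a = 0.6 m/s².
v = v₀ + at → t = (7.5 − 0) / 0.6 = 12.5 s
v² = v₀² + 2aΔx → Δx = (7.5² − 0²)/(2·0.6) = 46.9 m

Phase 2 (constant speed): v₀ = 7.50 m/s, a = 0 m/s².
v = v₀ + at = 7.50 + (0)(14) = 7.50 m/s
Δx = v₀t + ½at² = 7.50·14 + 0.5·0·14² = 105 m

Phase 3 (decelerating): v₀ = 7.50 m/s, a = -1.8 m/s².
v = v₀ + at → t = (0 − 7.50) / -1.8 = 4.17 s
v² = v₀² + 2aΔx → Δx = (0² − 7.50²)/(2·-1.8) = 15.6 m
Distance in phase 3 = 15.6 m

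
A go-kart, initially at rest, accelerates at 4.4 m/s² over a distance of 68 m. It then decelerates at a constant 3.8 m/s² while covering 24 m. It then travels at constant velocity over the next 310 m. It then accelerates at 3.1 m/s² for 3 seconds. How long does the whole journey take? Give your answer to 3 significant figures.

24.8 s

Phase 1 (accelerating): v₀ = 0 m/s, a = 4.4 m/s².
v² = v₀² + 2aΔx = 0² + 2·4.4·68 = 598 → v = 24.5 m/s
t = (v − v₀)/a = (24.5 − 0)/4.4 = 5.56 s

Phase 2 (decelerating): v₀ = 24.5 m/s, a = -3.8 m/s².
v² = v₀² + 2aΔx = 24.5² + 2·-3.8·24 = 416 → v = 20.4 m/s
t = (v − v₀)/a = (20.4 − 24.5)/-3.8 = 1.07 s

Phase 3 (constant speed): v₀ = 20.4 m/s, a = 0 m/s².
Constant speed: t = d/v = 310/20.4 = 15.2 s

Phase 4 (accelerating): v₀ = 20.4 m/s, a = 3.1 m/s².
v = v₀ + at = 20.4 + (3.1)(3) = 29.7 m/s
Δx = v₀t + ½at² = 20.4·3 + 0.5·3.1·3² = 75.1 m
Total time = 5.56 + 1.07 + 15.2 + 3.00 = 24.8 s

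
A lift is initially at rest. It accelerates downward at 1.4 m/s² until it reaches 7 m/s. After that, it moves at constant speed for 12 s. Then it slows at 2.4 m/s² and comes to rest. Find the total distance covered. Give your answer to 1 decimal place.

111.7 m

Phase 1 (accelerating): v₀ = 0 m/s, a = 1.4 m/s².
v = v₀ + at → t = (7 − 0) / 1.4 = 5.00 s
v² = v₀² + 2aΔx → Δx = (7² − 0²)/(2·1.4) = 17.5 m

Phase 2 (constant speed): v₀ = 7.00 m/s, a = 0 m/s².
v = v₀ + at = 7.00 + (0)(12) = 7.00 m/s
Δx = v₀t + ½at² = 7.00·12 + 0.5·0·12² = 84.0 m

Phase 3 (decelerating): v₀ = 7.00 m/s, a = -2.4 m/s².
v = v₀ + at → t = (0 − 7.00) / -2.4 = 2.92 s
v² = v₀² + 2aΔx → Δx = (0² − 7.00²)/(2·-2.4) = 10.2 m
Total distance = 17.5 + 84.0 + 10.2 = 112 m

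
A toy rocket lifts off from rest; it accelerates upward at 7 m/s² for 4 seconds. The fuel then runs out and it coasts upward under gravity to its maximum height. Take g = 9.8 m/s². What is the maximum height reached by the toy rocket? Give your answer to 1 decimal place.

Phase 1 (powered ascent): v₀ = 0 m/s, a = 7 m/s².
v = v₀ + at = 0 + (7)(4) = 28.0 m/s
Δx = v₀t + ½at² = 0·4 + 0.5·7·4² = 56.0 m

Phase 2 (coasting upward): v₀ = 28.0 m/s, a = -9.8 m/s².
v = v₀ + at → t = (0 − 28.0) / -9.8 = 2.86 s
v² = v₀² + 2aΔx → Δx = (0² − 28.0²)/(2·-9.8) = 40.0 m
Maximum height = 56.0 + 40.0 = 96.0 m

96.0 m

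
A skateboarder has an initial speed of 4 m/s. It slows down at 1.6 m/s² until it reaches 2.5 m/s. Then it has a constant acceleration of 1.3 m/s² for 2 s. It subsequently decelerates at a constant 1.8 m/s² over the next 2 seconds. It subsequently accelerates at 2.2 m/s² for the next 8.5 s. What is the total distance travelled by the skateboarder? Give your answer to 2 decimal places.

109.47 m

Phase 1 (decelerating): v₀ = 4.00 m/s, a = -1.6 m/s².
v = v₀ + at → t = (2.5 − 4.00) / -1.6 = 0.938 s
v² = v₀² + 2aΔx → Δx = (2.5² − 4.00²)/(2·-1.6) = 3.05 m

Phase 2 (accelerating): v₀ = 2.50 m/s, a = 1.3 m/s².
v = v₀ + at = 2.50 + (1.3)(2) = 5.10 m/s
Δx = v₀t + ½at² = 2.50·2 + 0.5·1.3·2² = 7.60 m

Phase 3 (decelerating): v₀ = 5.10 m/s, a = -1.8 m/s².
v = v₀ + at = 5.10 + (-1.8)(2) = 1.50 m/s
Δx = v₀t + ½at² = 5.10·2 + 0.5·-1.8·2² = 6.60 m

Phase 4 (accelerating): v₀ = 1.50 m/s, a = 2.2 m/s².
v = v₀ + at = 1.50 + (2.2)(8.5) = 20.2 m/s
Δx = v₀t + ½at² = 1.50·8.5 + 0.5·2.2·8.5² = 92.2 m
Total distance = 3.05 + 7.60 + 6.60 + 92.2 = 109 m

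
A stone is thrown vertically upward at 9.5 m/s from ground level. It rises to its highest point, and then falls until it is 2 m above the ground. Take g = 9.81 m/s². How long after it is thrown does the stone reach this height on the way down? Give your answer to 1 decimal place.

1.7 s

Phase 1 (rising): v₀ = 9.50 m/s, a = -9.81 m/s².
v = v₀ + at → t = (0 − 9.50) / -9.81 = 0.968 s
v² = v₀² + 2aΔx → Δx = (0² − 9.50²)/(2·-9.81) = 4.60 m

Phase 2 (falling): v₀ = 0 m/s, a = -9.81 m/s².
Falls 2.60 m from rest: t = √(2·2.60/9.81) = 0.728 s; v = g·t = 7.14 m/s.
Total time = 0.968 + 0.728 = 1.70 s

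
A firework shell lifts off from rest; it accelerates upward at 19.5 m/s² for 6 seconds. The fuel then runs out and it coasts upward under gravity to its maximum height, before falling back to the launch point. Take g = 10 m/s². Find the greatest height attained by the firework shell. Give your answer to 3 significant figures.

Phase 1 (powered ascent): v₀ = 0 m/s, a = 19.5 m/s².
v = v₀ + at = 0 + (19.5)(6) = 117 m/s
Δx = v₀t + ½at² = 0·6 + 0.5·19.5·6² = 351 m

Phase 2 (coasting upward): v₀ = 117 m/s, a = -10 m/s².
v = v₀ + at → t = (0 − 117) / -10 = 11.7 s
v² = v₀² + 2aΔx → Δx = (0² − 117²)/(2·-10) = 684 m
Maximum height = 351 + 684 = 1040 m

1040 m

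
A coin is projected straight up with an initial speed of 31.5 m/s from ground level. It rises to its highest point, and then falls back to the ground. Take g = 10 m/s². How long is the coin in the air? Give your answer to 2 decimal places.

Phase 1 (rising): v₀ = 31.5 m/s, a = -10 m/s².
v = v₀ + at → t = (0 − 31.5) / -10 = 3.15 s
v² = v₀² + 2aΔx → Δx = (0² − 31.5²)/(2·-10) = 49.6 m

Phase 2 (falling): v₀ = 0 m/s, a = -10 m/s².
Falls 49.6 m from rest: t = √(2·49.6/10) = 3.15 s; v = g·t = 31.5 m/s.
Total time = 3.15 + 3.15 = 6.30 s

6.30 s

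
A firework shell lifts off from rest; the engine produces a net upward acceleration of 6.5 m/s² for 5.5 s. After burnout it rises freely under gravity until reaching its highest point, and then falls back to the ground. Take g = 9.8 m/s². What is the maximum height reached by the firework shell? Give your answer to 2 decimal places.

Phase 1 (powered ascent): v₀ = 0 m/s, a = 6.5 m/s².
v = v₀ + at = 0 + (6.5)(5.5) = 35.8 m/s
Δx = v₀t + ½at² = 0·5.5 + 0.5·6.5·5.5² = 98.3 m

Phase 2 (coasting upward): v₀ = 35.8 m/s, a = -9.8 m/s².
v = v₀ + at → t = (0 − 35.8) / -9.8 = 3.65 s
v² = v₀² + 2aΔx → Δx = (0² − 35.8²)/(2·-9.8) = 65.2 m
Maximum height = 98.3 + 65.2 = 164 m

163.52 m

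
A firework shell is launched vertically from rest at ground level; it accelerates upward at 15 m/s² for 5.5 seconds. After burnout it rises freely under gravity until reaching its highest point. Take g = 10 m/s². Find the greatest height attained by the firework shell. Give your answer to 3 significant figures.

Phase 1 (powered ascent): v₀ = 0 m/s, a = 15 m/s².
v = v₀ + at = 0 + (15)(5.5) = 82.5 m/s
Δx = v₀t + ½at² = 0·5.5 + 0.5·15·5.5² = 227 m

Phase 2 (coasting upward): v₀ = 82.5 m/s, a = -10 m/s².
v = v₀ + at → t = (0 − 82.5) / -10 = 8.25 s
v² = v₀² + 2aΔx → Δx = (0² − 82.5²)/(2·-10) = 340 m
Maximum height = 227 + 340 = 567 m

567 m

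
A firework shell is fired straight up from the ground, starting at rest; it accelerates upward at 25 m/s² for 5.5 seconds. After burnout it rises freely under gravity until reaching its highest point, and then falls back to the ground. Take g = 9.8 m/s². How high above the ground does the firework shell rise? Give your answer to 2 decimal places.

Phase 1 (powered ascent): v₀ = 0 m/s, a = 25 m/s².
v = v₀ + at = 0 + (25)(5.5) = 138 m/s
Δx = v₀t + ½at² = 0·5.5 + 0.5·25·5.5² = 378 m

Phase 2 (coasting upward): v₀ = 138 m/s, a = -9.8 m/s².
v = v₀ + at → t = (0 − 138) / -9.8 = 14.0 s
v² = v₀² + 2aΔx → Δx = (0² − 138²)/(2·-9.8) = 965 m
Maximum height = 378 + 965 = 1340 m

1342.73 m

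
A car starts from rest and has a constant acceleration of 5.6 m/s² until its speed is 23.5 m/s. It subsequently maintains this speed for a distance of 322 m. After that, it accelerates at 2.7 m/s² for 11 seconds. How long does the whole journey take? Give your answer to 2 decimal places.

Phase 1 (accelerating): v₀ = 0 m/s, a = 5.6 m/s².
v = v₀ + at → t = (23.5 − 0) / 5.6 = 4.20 s
v² = v₀² + 2aΔx → Δx = (23.5² − 0²)/(2·5.6) = 49.3 m

Phase 2 (constant speed): v₀ = 23.5 m/s, a = 0 m/s².
Constant speed: t = d/v = 322/23.5 = 13.7 s

Phase 3 (accelerating): v₀ = 23.5 m/s, a = 2.7 m/s².
v = v₀ + at = 23.5 + (2.7)(11) = 53.2 m/s
Δx = v₀t + ½at² = 23.5·11 + 0.5·2.7·11² = 422 m
Total time = 4.20 + 13.7 + 11.0 = 28.9 s

28.90 s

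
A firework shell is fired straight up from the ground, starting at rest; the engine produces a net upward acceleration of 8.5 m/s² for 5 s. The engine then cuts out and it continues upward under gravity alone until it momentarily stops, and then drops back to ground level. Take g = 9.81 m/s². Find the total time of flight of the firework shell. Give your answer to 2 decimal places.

15.69 s

Phase 1 (powered ascent): v₀ = 0 m/s, a = 8.5 m/s².
v = v₀ + at = 0 + (8.5)(5) = 42.5 m/s
Δx = v₀t + ½at² = 0·5 + 0.5·8.5·5² = 106 m

Phase 2 (coasting upward): v₀ = 42.5 m/s, a = -9.81 m/s².
v = v₀ + at → t = (0 − 42.5) / -9.81 = 4.33 s
v² = v₀² + 2aΔx → Δx = (0² − 42.5²)/(2·-9.81) = 92.1 m

Phase 3 (free fall): v₀ = 0 m/s, a = -9.81 m/s².
Falls 198 m from rest: t = √(2·198/9.81) = 6.36 s; v = g·t = 62.4 m/s.
Total time = 5.00 + 4.33 + 6.36 = 15.7 s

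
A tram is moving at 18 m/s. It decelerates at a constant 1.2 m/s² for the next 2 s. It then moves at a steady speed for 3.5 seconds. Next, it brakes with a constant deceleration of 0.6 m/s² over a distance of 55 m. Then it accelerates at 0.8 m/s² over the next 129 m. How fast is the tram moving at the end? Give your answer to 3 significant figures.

Phase 1 (decelerating): v₀ = 18.0 m/s, a = -1.2 m/s².
v = v₀ + at = 18.0 + (-1.2)(2) = 15.6 m/s
Δx = v₀t + ½at² = 18.0·2 + 0.5·-1.2·2² = 33.6 m

Phase 2 (constant speed): v₀ = 15.6 m/s, a = 0 m/s².
v = v₀ + at = 15.6 + (0)(3.5) = 15.6 m/s
Δx = v₀t + ½at² = 15.6·3.5 + 0.5·0·3.5² = 54.6 m

Phase 3 (decelerating): v₀ = 15.6 m/s, a = -0.6 m/s².
v² = v₀² + 2aΔx = 15.6² + 2·-0.6·55 = 177 → v = 13.3 m/s
t = (v − v₀)/a = (13.3 − 15.6)/-0.6 = 3.80 s

Phase 4 (accelerating): v₀ = 13.3 m/s, a = 0.8 m/s².
v² = v₀² + 2aΔx = 13.3² + 2·0.8·129 = 384 → v = 19.6 m/s
t = (v − v₀)/a = (19.6 − 13.3)/0.8 = 7.84 s
Final speed = 19.6 m/s

19.6 m/s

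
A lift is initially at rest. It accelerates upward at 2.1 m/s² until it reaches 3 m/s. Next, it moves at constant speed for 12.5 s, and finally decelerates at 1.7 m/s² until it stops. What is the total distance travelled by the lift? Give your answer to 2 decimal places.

42.29 m

Phase 1 (accelerating): v₀ = 0 m/s, a = 2.1 m/s².
v = v₀ + at → t = (3 − 0) / 2.1 = 1.43 s
v² = v₀² + 2aΔx → Δx = (3² − 0²)/(2·2.1) = 2.14 m

Phase 2 (constant speed): v₀ = 3.00 m/s, a = 0 m/s².
v = v₀ + at = 3.00 + (0)(12.5) = 3.00 m/s
Δx = v₀t + ½at² = 3.00·12.5 + 0.5·0·12.5² = 37.5 m

Phase 3 (decelerating): v₀ = 3.00 m/s, a = -1.7 m/s².
v = v₀ + at → t = (0 − 3.00) / -1.7 = 1.76 s
v² = v₀² + 2aΔx → Δx = (0² − 3.00²)/(2·-1.7) = 2.65 m
Total distance = 2.14 + 37.5 + 2.65 = 42.3 m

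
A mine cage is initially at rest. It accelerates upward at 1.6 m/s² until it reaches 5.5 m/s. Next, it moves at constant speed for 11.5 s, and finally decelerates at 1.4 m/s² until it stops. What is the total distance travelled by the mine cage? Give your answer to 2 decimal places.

Phase 1 (accelerating): v₀ = 0 m/s, a = 1.6 m/s².
v = v₀ + at → t = (5.5 − 0) / 1.6 = 3.44 s
v² = v₀² + 2aΔx → Δx = (5.5² − 0²)/(2·1.6) = 9.45 m

Phase 2 (constant speed): v₀ = 5.50 m/s, a = 0 m/s².
v = v₀ + at = 5.50 + (0)(11.5) = 5.50 m/s
Δx = v₀t + ½at² = 5.50·11.5 + 0.5·0·11.5² = 63.2 m

Phase 3 (decelerating): v₀ = 5.50 m/s, a = -1.4 m/s².
v = v₀ + at → t = (0 − 5.50) / -1.4 = 3.93 s
v² = v₀² + 2aΔx → Δx = (0² − 5.50²)/(2·-1.4) = 10.8 m
Total distance = 9.45 + 63.2 + 10.8 = 83.5 m

83.51 m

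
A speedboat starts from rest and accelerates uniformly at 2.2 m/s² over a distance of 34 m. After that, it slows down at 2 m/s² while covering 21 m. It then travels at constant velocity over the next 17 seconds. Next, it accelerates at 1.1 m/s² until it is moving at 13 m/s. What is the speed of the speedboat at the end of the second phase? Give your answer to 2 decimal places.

8.10 m/s

Phase 1 (accelerating): v₀ = 0 m/s, a = 2.2 m/s².
v² = v₀² + 2aΔx = 0² + 2·2.2·34 = 150 → v = 12.2 m/s
t = (v − v₀)/a = (12.2 − 0)/2.2 = 5.56 s

Phase 2 (decelerating): v₀ = 12.2 m/s, a = -2 m/s².
v² = v₀² + 2aΔx = 12.2² + 2·-2·21 = 65.6 → v = 8.10 m/s
t = (v − v₀)/a = (8.10 − 12.2)/-2 = 2.07 s
Speed at end of phase 2 = 8.10 m/s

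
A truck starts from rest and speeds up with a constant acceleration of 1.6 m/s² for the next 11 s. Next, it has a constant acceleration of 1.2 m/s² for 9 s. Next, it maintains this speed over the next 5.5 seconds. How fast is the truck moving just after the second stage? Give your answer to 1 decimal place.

Phase 1 (accelerating): v₀ = 0 m/s, a = 1.6 m/s².
v = v₀ + at = 0 + (1.6)(11) = 17.6 m/s
Δx = v₀t + ½at² = 0·11 + 0.5·1.6·11² = 96.8 m

Phase 2 (accelerating): v₀ = 17.6 m/s, a = 1.2 m/s².
v = v₀ + at = 17.6 + (1.2)(9) = 28.4 m/s
Δx = v₀t + ½at² = 17.6·9 + 0.5·1.2·9² = 207 m
Speed at end of phase 2 = 28.4 m/s

28.4 m/s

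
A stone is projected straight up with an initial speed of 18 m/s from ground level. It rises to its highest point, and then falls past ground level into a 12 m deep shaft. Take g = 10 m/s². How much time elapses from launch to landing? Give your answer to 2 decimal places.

4.17 s

Phase 1 (rising): v₀ = 18.0 m/s, a = -10 m/s².
v = v₀ + at → t = (0 − 18.0) / -10 = 1.80 s
v² = v₀² + 2aΔx → Δx = (0² − 18.0²)/(2·-10) = 16.2 m

Phase 2 (falling): v₀ = 0 m/s, a = -10 m/s².
Falls 28.2 m from rest: t = √(2·28.2/10) = 2.37 s; v = g·t = 23.7 m/s.
Total time = 1.80 + 2.37 = 4.17 s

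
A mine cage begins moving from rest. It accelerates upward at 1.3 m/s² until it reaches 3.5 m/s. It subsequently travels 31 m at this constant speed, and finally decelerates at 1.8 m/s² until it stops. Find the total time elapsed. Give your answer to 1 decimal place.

13.5 s

Phase 1 (accelerating): v₀ = 0 m/s, a = 1.3 m/s².
v = v₀ + at → t = (3.5 − 0) / 1.3 = 2.69 s
v² = v₀² + 2aΔx → Δx = (3.5² − 0²)/(2·1.3) = 4.71 m

Phase 2 (constant speed): v₀ = 3.50 m/s, a = 0 m/s².
Constant speed: t = d/v = 31/3.50 = 8.86 s

Phase 3 (decelerating): v₀ = 3.50 m/s, a = -1.8 m/s².
v = v₀ + at → t = (0 − 3.50) / -1.8 = 1.94 s
v² = v₀² + 2aΔx → Δx = (0² − 3.50²)/(2·-1.8) = 3.40 m
Total time = 2.69 + 8.86 + 1.94 = 13.5 s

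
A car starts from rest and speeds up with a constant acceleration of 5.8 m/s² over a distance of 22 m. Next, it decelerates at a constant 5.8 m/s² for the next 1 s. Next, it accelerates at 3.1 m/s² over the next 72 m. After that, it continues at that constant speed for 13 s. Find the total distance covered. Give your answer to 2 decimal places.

411.93 m

Phase 1 (accelerating): v₀ = 0 m/s, a = 5.8 m/s².
v² = v₀² + 2aΔx = 0² + 2·5.8·22 = 255 → v = 16.0 m/s
t = (v − v₀)/a = (16.0 − 0)/5.8 = 2.75 s

Phase 2 (decelerating): v₀ = 16.0 m/s, a = -5.8 m/s².
v = v₀ + at = 16.0 + (-5.8)(1) = 10.2 m/s
Δx = v₀t + ½at² = 16.0·1 + 0.5·-5.8·1² = 13.1 m

Phase 3 (accelerating): v₀ = 10.2 m/s, a = 3.1 m/s².
v² = v₀² + 2aΔx = 10.2² + 2·3.1·72 = 550 → v = 23.5 m/s
t = (v − v₀)/a = (23.5 − 10.2)/3.1 = 4.28 s

Phase 4 (constant speed): v₀ = 23.5 m/s, a = 0 m/s².
v = v₀ + at = 23.5 + (0)(13) = 23.5 m/s
Δx = v₀t + ½at² = 23.5·13 + 0.5·0·13² = 305 m
Total distance = 22.0 + 13.1 + 72.0 + 305 = 412 m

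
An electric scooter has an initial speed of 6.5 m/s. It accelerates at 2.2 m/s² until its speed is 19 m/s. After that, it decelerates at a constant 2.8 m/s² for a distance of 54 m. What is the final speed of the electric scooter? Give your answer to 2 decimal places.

Phase 1 (accelerating): v₀ = 6.50 m/s, a = 2.2 m/s².
v = v₀ + at → t = (19 − 6.50) / 2.2 = 5.68 s
v² = v₀² + 2aΔx → Δx = (19² − 6.50²)/(2·2.2) = 72.4 m

Phase 2 (decelerating): v₀ = 19.0 m/s, a = -2.8 m/s².
v² = v₀² + 2aΔx = 19.0² + 2·-2.8·54 = 58.6 → v = 7.66 m/s
t = (v − v₀)/a = (7.66 − 19.0)/-2.8 = 4.05 s
Final speed = 7.66 m/s

7.66 m/s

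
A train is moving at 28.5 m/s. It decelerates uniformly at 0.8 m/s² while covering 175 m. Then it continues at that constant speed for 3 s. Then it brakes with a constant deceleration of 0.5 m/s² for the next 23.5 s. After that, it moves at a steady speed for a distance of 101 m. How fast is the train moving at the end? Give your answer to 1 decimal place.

Phase 1 (decelerating): v₀ = 28.5 m/s, a = -0.8 m/s².
v² = v₀² + 2aΔx = 28.5² + 2·-0.8·175 = 532 → v = 23.1 m/s
t = (v − v₀)/a = (23.1 − 28.5)/-0.8 = 6.79 s

Phase 2 (constant speed): v₀ = 23.1 m/s, a = 0 m/s².
v = v₀ + at = 23.1 + (0)(3) = 23.1 m/s
Δx = v₀t + ½at² = 23.1·3 + 0.5·0·3² = 69.2 m

Phase 3 (decelerating): v₀ = 23.1 m/s, a = -0.5 m/s².
v = v₀ + at = 23.1 + (-0.5)(23.5) = 11.3 m/s
Δx = v₀t + ½at² = 23.1·23.5 + 0.5·-0.5·23.5² = 404 m

Phase 4 (constant speed): v₀ = 11.3 m/s, a = 0 m/s².
Constant speed: t = d/v = 101/11.3 = 8.92 s
Final speed = 11.3 m/s

11.3 m/s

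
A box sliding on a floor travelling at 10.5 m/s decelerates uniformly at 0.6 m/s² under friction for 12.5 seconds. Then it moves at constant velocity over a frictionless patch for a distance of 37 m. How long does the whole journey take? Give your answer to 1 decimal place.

Phase 1 (decelerating): v₀ = 10.5 m/s, a = -0.6 m/s².
v = v₀ + at = 10.5 + (-0.6)(12.5) = 3.00 m/s
Δx = v₀t + ½at² = 10.5·12.5 + 0.5·-0.6·12.5² = 84.4 m

Phase 2 (constant speed): v₀ = 3.00 m/s, a = 0 m/s².
Constant speed: t = d/v = 37/3.00 = 12.3 s
Total time = 12.5 + 12.3 = 24.8 s

24.8 s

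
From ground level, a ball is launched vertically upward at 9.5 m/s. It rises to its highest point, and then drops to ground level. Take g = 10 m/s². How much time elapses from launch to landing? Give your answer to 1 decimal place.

1.9 s

Phase 1 (rising): v₀ = 9.50 m/s, a = -10 m/s².
v = v₀ + at → t = (0 − 9.50) / -10 = 0.950 s
v² = v₀² + 2aΔx → Δx = (0² − 9.50²)/(2·-10) = 4.51 m

Phase 2 (falling): v₀ = 0 m/s, a = -10 m/s².
Falls 4.51 m from rest: t = √(2·4.51/10) = 0.950 s; v = g·t = 9.50 m/s.
Total time = 0.950 + 0.950 = 1.90 s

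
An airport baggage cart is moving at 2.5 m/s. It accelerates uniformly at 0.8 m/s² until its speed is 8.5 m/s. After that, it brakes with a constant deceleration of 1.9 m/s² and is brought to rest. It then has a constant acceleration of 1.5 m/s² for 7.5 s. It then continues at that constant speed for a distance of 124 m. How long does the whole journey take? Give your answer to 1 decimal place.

30.5 s

Phase 1 (accelerating): v₀ = 2.50 m/s, a = 0.8 m/s².
v = v₀ + at → t = (8.5 − 2.50) / 0.8 = 7.50 s
v² = v₀² + 2aΔx → Δx = (8.5² − 2.50²)/(2·0.8) = 41.2 m

Phase 2 (decelerating): v₀ = 8.50 m/s, a = -1.9 m/s².
v = v₀ + at → t = (0 − 8.50) / -1.9 = 4.47 s
v² = v₀² + 2aΔx → Δx = (0² − 8.50²)/(2·-1.9) = 19.0 m

Phase 3 (accelerating): v₀ = 0 m/s, a = 1.5 m/s².
v = v₀ + at = 0 + (1.5)(7.5) = 11.2 m/s
Δx = v₀t + ½at² = 0·7.5 + 0.5·1.5·7.5² = 42.2 m

Phase 4 (constant speed): v₀ = 11.2 m/s, a = 0 m/s².
Constant speed: t = d/v = 124/11.2 = 11.0 s
Total time = 7.50 + 4.47 + 7.50 + 11.0 = 30.5 s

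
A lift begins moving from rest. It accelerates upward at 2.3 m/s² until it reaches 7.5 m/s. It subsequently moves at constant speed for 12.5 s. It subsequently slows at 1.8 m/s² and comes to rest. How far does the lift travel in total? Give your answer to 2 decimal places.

121.60 m

Phase 1 (accelerating): v₀ = 0 m/s, a = 2.3 m/s².
v = v₀ + at → t = (7.5 − 0) / 2.3 = 3.26 s
v² = v₀² + 2aΔx → Δx = (7.5² − 0²)/(2·2.3) = 12.2 m

Phase 2 (constant speed): v₀ = 7.50 m/s, a = 0 m/s².
v = v₀ + at = 7.50 + (0)(12.5) = 7.50 m/s
Δx = v₀t + ½at² = 7.50·12.5 + 0.5·0·12.5² = 93.8 m

Phase 3 (decelerating): v₀ = 7.50 m/s, a = -1.8 m/s².
v = v₀ + at → t = (0 − 7.50) / -1.8 = 4.17 s
v² = v₀² + 2aΔx → Δx = (0² − 7.50²)/(2·-1.8) = 15.6 m
Total distance = 12.2 + 93.8 + 15.6 = 122 m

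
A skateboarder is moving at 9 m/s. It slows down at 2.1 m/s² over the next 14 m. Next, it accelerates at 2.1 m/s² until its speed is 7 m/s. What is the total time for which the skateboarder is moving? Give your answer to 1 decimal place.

Phase 1 (decelerating): v₀ = 9.00 m/s, a = -2.1 m/s².
v² = v₀² + 2aΔx = 9.00² + 2·-2.1·14 = 22.2 → v = 4.71 m/s
t = (v − v₀)/a = (4.71 − 9.00)/-2.1 = 2.04 s

Phase 2 (accelerating): v₀ = 4.71 m/s, a = 2.1 m/s².
v = v₀ + at → t = (7 − 4.71) / 2.1 = 1.09 s
v² = v₀² + 2aΔx → Δx = (7² − 4.71²)/(2·2.1) = 6.38 m
Total time = 2.04 + 1.09 = 3.13 s

3.1 s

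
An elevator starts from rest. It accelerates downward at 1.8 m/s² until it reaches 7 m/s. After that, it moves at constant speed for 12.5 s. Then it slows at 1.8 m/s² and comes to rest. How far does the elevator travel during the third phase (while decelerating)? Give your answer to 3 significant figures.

Phase 1 (accelerating): v₀ = 0 m/s, a = 1.8 m/s².
v = v₀ + at → t = (7 − 0) / 1.8 = 3.89 s
v² = v₀² + 2aΔx → Δx = (7² − 0²)/(2·1.8) = 13.6 m

Phase 2 (constant speed): v₀ = 7.00 m/s, a = 0 m/s².
v = v₀ + at = 7.00 + (0)(12.5) = 7.00 m/s
Δx = v₀t + ½at² = 7.00·12.5 + 0.5·0·12.5² = 87.5 m

Phase 3 (decelerating): v₀ = 7.00 m/s, a = -1.8 m/s².
v = v₀ + at → t = (0 − 7.00) / -1.8 = 3.89 s
v² = v₀² + 2aΔx → Δx = (0² − 7.00²)/(2·-1.8) = 13.6 m
Distance in phase 3 = 13.6 m

13.6 m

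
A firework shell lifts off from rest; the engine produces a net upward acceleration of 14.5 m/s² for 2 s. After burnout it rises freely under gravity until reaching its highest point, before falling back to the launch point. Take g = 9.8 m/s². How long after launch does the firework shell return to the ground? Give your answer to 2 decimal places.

Phase 1 (powered ascent): v₀ = 0 m/s, a = 14.5 m/s².
v = v₀ + at = 0 + (14.5)(2) = 29.0 m/s
Δx = v₀t + ½at² = 0·2 + 0.5·14.5·2² = 29.0 m

Phase 2 (coasting upward): v₀ = 29.0 m/s, a = -9.8 m/s².
v = v₀ + at → t = (0 − 29.0) / -9.8 = 2.96 s
v² = v₀² + 2aΔx → Δx = (0² − 29.0²)/(2·-9.8) = 42.9 m

Phase 3 (free fall): v₀ = 0 m/s, a = -9.8 m/s².
Falls 71.9 m from rest: t = √(2·71.9/9.8) = 3.83 s; v = g·t = 37.5 m/s.
Total time = 2.00 + 2.96 + 3.83 = 8.79 s

8.79 s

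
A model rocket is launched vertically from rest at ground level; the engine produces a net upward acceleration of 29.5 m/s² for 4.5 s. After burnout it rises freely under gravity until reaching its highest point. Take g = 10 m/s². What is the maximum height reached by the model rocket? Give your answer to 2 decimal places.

Phase 1 (powered ascent): v₀ = 0 m/s, a = 29.5 m/s².
v = v₀ + at = 0 + (29.5)(4.5) = 133 m/s
Δx = v₀t + ½at² = 0·4.5 + 0.5·29.5·4.5² = 299 m

Phase 2 (coasting upward): v₀ = 133 m/s, a = -10 m/s².
v = v₀ + at → t = (0 − 133) / -10 = 13.3 s
v² = v₀² + 2aΔx → Δx = (0² − 133²)/(2·-10) = 881 m
Maximum height = 299 + 881 = 1180 m

1179.82 m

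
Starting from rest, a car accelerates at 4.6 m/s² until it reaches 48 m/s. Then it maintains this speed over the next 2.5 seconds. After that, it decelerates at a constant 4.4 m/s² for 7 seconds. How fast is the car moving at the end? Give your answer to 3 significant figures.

Phase 1 (accelerating): v₀ = 0 m/s, a = 4.6 m/s².
v = v₀ + at → t = (48 − 0) / 4.6 = 10.4 s
v² = v₀² + 2aΔx → Δx = (48² − 0²)/(2·4.6) = 250 m

Phase 2 (constant speed): v₀ = 48.0 m/s, a = 0 m/s².
v = v₀ + at = 48.0 + (0)(2.5) = 48.0 m/s
Δx = v₀t + ½at² = 48.0·2.5 + 0.5·0·2.5² = 120 m

Phase 3 (decelerating): v₀ = 48.0 m/s, a = -4.4 m/s².
v = v₀ + at = 48.0 + (-4.4)(7) = 17.2 m/s
Δx = v₀t + ½at² = 48.0·7 + 0.5·-4.4·7² = 228 m
Final speed = 17.2 m/s

17.2 m/s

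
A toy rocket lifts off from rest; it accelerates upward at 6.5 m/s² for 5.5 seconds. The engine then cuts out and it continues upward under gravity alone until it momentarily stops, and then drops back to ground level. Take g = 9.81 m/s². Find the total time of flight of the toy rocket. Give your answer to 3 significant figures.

Phase 1 (powered ascent): v₀ = 0 m/s, a = 6.5 m/s².
v = v₀ + at = 0 + (6.5)(5.5) = 35.8 m/s
Δx = v₀t + ½at² = 0·5.5 + 0.5·6.5·5.5² = 98.3 m

Phase 2 (coasting upward): v₀ = 35.8 m/s, a = -9.81 m/s².
v = v₀ + at → t = (0 − 35.8) / -9.81 = 3.64 s
v² = v₀² + 2aΔx → Δx = (0² − 35.8²)/(2·-9.81) = 65.1 m

Phase 3 (free fall): v₀ = 0 m/s, a = -9.81 m/s².
Falls 163 m from rest: t = √(2·163/9.81) = 5.77 s; v = g·t = 56.6 m/s.
Total time = 5.50 + 3.64 + 5.77 = 14.9 s

14.9 s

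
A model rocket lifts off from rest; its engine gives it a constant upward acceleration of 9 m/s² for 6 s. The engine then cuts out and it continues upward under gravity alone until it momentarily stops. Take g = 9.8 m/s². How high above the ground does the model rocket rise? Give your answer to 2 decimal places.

310.78 m

Phase 1 (powered ascent): v₀ = 0 m/s, a = 9 m/s².
v = v₀ + at = 0 + (9)(6) = 54.0 m/s
Δx = v₀t + ½at² = 0·6 + 0.5·9·6² = 162 m

Phase 2 (coasting upward): v₀ = 54.0 m/s, a = -9.8 m/s².
v = v₀ + at → t = (0 − 54.0) / -9.8 = 5.51 s
v² = v₀² + 2aΔx → Δx = (0² − 54.0²)/(2·-9.8) = 149 m
Maximum height = 162 + 149 = 311 m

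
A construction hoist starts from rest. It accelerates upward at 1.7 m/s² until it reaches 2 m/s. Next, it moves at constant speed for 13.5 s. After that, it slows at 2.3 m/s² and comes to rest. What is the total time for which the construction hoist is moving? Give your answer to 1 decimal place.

15.5 s

Phase 1 (accelerating): v₀ = 0 m/s, a = 1.7 m/s².
v = v₀ + at → t = (2 − 0) / 1.7 = 1.18 s
v² = v₀² + 2aΔx → Δx = (2² − 0²)/(2·1.7) = 1.18 m

Phase 2 (constant speed): v₀ = 2.00 m/s, a = 0 m/s².
v = v₀ + at = 2.00 + (0)(13.5) = 2.00 m/s
Δx = v₀t + ½at² = 2.00·13.5 + 0.5·0·13.5² = 27.0 m

Phase 3 (decelerating): v₀ = 2.00 m/s, a = -2.3 m/s².
v = v₀ + at → t = (0 − 2.00) / -2.3 = 0.870 s
v² = v₀² + 2aΔx → Δx = (0² − 2.00²)/(2·-2.3) = 0.870 m
Total time = 1.18 + 13.5 + 0.870 = 15.5 s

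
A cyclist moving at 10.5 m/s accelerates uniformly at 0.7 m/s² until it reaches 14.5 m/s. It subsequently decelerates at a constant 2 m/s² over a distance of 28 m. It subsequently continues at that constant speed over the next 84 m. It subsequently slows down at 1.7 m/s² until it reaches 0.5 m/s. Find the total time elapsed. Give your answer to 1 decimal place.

22.0 s

Phase 1 (accelerating): v₀ = 10.5 m/s, a = 0.7 m/s².
v = v₀ + at → t = (14.5 − 10.5) / 0.7 = 5.71 s
v² = v₀² + 2aΔx → Δx = (14.5² − 10.5²)/(2·0.7) = 71.4 m

Phase 2 (decelerating): v₀ = 14.5 m/s, a = -2 m/s².
v² = v₀² + 2aΔx = 14.5² + 2·-2·28 = 98.2 → v = 9.91 m/s
t = (v − v₀)/a = (9.91 − 14.5)/-2 = 2.29 s

Phase 3 (constant speed): v₀ = 9.91 m/s, a = 0 m/s².
Constant speed: t = d/v = 84/9.91 = 8.47 s

Phase 4 (decelerating): v₀ = 9.91 m/s, a = -1.7 m/s².
v = v₀ + at → t = (0.5 − 9.91) / -1.7 = 5.54 s
v² = v₀² + 2aΔx → Δx = (0.5² − 9.91²)/(2·-1.7) = 28.8 m
Total time = 5.71 + 2.29 + 8.47 + 5.54 = 22.0 s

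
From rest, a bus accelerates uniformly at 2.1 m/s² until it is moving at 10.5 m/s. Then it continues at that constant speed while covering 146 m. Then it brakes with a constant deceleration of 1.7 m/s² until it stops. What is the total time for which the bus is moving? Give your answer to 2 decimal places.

25.08 s

Phase 1 (accelerating): v₀ = 0 m/s, a = 2.1 m/s².
v = v₀ + at → t = (10.5 − 0) / 2.1 = 5.00 s
v² = v₀² + 2aΔx → Δx = (10.5² − 0²)/(2·2.1) = 26.2 m

Phase 2 (constant speed): v₀ = 10.5 m/s, a = 0 m/s².
Constant speed: t = d/v = 146/10.5 = 13.9 s

Phase 3 (decelerating): v₀ = 10.5 m/s, a = -1.7 m/s².
v = v₀ + at → t = (0 − 10.5) / -1.7 = 6.18 s
v² = v₀² + 2aΔx → Δx = (0² − 10.5²)/(2·-1.7) = 32.4 m
Total time = 5.00 + 13.9 + 6.18 = 25.1 s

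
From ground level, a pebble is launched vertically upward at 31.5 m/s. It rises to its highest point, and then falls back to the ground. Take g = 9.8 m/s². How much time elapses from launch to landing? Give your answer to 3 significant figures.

Phase 1 (rising): v₀ = 31.5 m/s, a = -9.8 m/s².
v = v₀ + at → t = (0 − 31.5) / -9.8 = 3.21 s
v² = v₀² + 2aΔx → Δx = (0² − 31.5²)/(2·-9.8) = 50.6 m

Phase 2 (falling): v₀ = 0 m/s, a = -9.8 m/s².
Falls 50.6 m from rest: t = √(2·50.6/9.8) = 3.21 s; v = g·t = 31.5 m/s.
Total time = 3.21 + 3.21 = 6.43 s

6.43 s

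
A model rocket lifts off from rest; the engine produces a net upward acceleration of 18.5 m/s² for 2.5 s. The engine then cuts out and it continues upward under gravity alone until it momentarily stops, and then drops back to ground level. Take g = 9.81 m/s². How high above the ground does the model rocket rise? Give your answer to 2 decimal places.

Phase 1 (powered ascent): v₀ = 0 m/s, a = 18.5 m/s².
v = v₀ + at = 0 + (18.5)(2.5) = 46.2 m/s
Δx = v₀t + ½at² = 0·2.5 + 0.5·18.5·2.5² = 57.8 m

Phase 2 (coasting upward): v₀ = 46.2 m/s, a = -9.81 m/s².
v = v₀ + at → t = (0 − 46.2) / -9.81 = 4.71 s
v² = v₀² + 2aΔx → Δx = (0² − 46.2²)/(2·-9.81) = 109 m
Maximum height = 57.8 + 109 = 167 m

166.84 m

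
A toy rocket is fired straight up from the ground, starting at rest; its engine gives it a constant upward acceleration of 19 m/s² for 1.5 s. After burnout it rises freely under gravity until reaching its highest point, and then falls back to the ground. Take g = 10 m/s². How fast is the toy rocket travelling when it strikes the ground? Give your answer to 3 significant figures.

35.2 m/s

Phase 1 (powered ascent): v₀ = 0 m/s, a = 19 m/s².
v = v₀ + at = 0 + (19)(1.5) = 28.5 m/s
Δx = v₀t + ½at² = 0·1.5 + 0.5·19·1.5² = 21.4 m

Phase 2 (coasting upward): v₀ = 28.5 m/s, a = -10 m/s².
v = v₀ + at → t = (0 − 28.5) / -10 = 2.85 s
v² = v₀² + 2aΔx → Δx = (0² − 28.5²)/(2·-10) = 40.6 m

Phase 3 (free fall): v₀ = 0 m/s, a = -10 m/s².
Falls 62.0 m from rest: t = √(2·62.0/10) = 3.52 s; v = g·t = 35.2 m/s.
Impact speed = 35.2 m/s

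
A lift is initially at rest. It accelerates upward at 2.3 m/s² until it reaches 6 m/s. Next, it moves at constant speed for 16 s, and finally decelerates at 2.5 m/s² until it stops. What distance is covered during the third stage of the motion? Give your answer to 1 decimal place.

Phase 1 (accelerating): v₀ = 0 m/s, a = 2.3 m/s².
v = v₀ + at → t = (6 − 0) / 2.3 = 2.61 s
v² = v₀² + 2aΔx → Δx = (6² − 0²)/(2·2.3) = 7.83 m

Phase 2 (constant speed): v₀ = 6.00 m/s, a = 0 m/s².
v = v₀ + at = 6.00 + (0)(16) = 6.00 m/s
Δx = v₀t + ½at² = 6.00·16 + 0.5·0·16² = 96.0 m

Phase 3 (decelerating): v₀ = 6.00 m/s, a = -2.5 m/s².
v = v₀ + at → t = (0 − 6.00) / -2.5 = 2.40 s
v² = v₀² + 2aΔx → Δx = (0² − 6.00²)/(2·-2.5) = 7.20 m
Distance in phase 3 = 7.20 m

7.2 m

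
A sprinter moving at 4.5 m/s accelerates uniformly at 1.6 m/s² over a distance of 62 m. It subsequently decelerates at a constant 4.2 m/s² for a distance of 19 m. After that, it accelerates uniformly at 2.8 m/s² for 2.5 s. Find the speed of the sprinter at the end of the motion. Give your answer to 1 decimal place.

Phase 1 (accelerating): v₀ = 4.50 m/s, a = 1.6 m/s².
v² = v₀² + 2aΔx = 4.50² + 2·1.6·62 = 219 → v = 14.8 m/s
t = (v − v₀)/a = (14.8 − 4.50)/1.6 = 6.43 s

Phase 2 (decelerating): v₀ = 14.8 m/s, a = -4.2 m/s².
v² = v₀² + 2aΔx = 14.8² + 2·-4.2·19 = 59.1 → v = 7.68 m/s
t = (v − v₀)/a = (7.68 − 14.8)/-4.2 = 1.69 s

Phase 3 (accelerating): v₀ = 7.68 m/s, a = 2.8 m/s².
v = v₀ + at = 7.68 + (2.8)(2.5) = 14.7 m/s
Δx = v₀t + ½at² = 7.68·2.5 + 0.5·2.8·2.5² = 28.0 m
Final speed = 14.7 m/s

14.7 m/s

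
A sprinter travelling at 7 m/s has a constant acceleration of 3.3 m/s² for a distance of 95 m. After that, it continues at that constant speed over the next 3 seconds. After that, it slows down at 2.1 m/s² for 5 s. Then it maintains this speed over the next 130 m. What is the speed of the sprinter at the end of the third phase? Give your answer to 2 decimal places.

15.50 m/s

Phase 1 (accelerating): v₀ = 7.00 m/s, a = 3.3 m/s².
v² = v₀² + 2aΔx = 7.00² + 2·3.3·95 = 676 → v = 26.0 m/s
t = (v − v₀)/a = (26.0 − 7.00)/3.3 = 5.76 s

Phase 2 (constant speed): v₀ = 26.0 m/s, a = 0 m/s².
v = v₀ + at = 26.0 + (0)(3) = 26.0 m/s
Δx = v₀t + ½at² = 26.0·3 + 0.5·0·3² = 78.0 m

Phase 3 (decelerating): v₀ = 26.0 m/s, a = -2.1 m/s².
v = v₀ + at = 26.0 + (-2.1)(5) = 15.5 m/s
Δx = v₀t + ½at² = 26.0·5 + 0.5·-2.1·5² = 104 m
Speed at end of phase 3 = 15.5 m/s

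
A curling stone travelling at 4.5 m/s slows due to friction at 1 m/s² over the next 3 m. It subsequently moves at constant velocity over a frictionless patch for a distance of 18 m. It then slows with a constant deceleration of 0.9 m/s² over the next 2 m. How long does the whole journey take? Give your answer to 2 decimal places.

6.06 s

Phase 1 (decelerating): v₀ = 4.50 m/s, a = -1 m/s².
v² = v₀² + 2aΔx = 4.50² + 2·-1·3 = 14.2 → v = 3.77 m/s
t = (v − v₀)/a = (3.77 − 4.50)/-1 = 0.725 s

Phase 2 (constant speed): v₀ = 3.77 m/s, a = 0 m/s².
Constant speed: t = d/v = 18/3.77 = 4.77 s

Phase 3 (decelerating): v₀ = 3.77 m/s, a = -0.9 m/s².
v² = v₀² + 2aΔx = 3.77² + 2·-0.9·2 = 10.7 → v = 3.26 m/s
t = (v − v₀)/a = (3.26 − 3.77)/-0.9 = 0.568 s
Total time = 0.725 + 4.77 + 0.568 = 6.06 s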